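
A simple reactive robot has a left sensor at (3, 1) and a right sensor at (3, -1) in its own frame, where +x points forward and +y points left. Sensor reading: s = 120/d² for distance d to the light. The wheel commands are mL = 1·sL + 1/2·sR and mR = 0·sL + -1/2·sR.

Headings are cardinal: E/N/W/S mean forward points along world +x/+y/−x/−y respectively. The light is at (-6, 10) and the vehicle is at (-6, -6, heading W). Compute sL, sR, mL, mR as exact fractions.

left sensor world pos  = (-9, -7); dL² = 298
right sensor world pos = (-9, -5); dR² = 234
sL = 120/298 = 60/149
sR = 120/234 = 20/39
mL = 1·sL + 1/2·sR = 3830/5811
mR = 0·sL + -1/2·sR = -10/39

60/149 20/39 3830/5811 -10/39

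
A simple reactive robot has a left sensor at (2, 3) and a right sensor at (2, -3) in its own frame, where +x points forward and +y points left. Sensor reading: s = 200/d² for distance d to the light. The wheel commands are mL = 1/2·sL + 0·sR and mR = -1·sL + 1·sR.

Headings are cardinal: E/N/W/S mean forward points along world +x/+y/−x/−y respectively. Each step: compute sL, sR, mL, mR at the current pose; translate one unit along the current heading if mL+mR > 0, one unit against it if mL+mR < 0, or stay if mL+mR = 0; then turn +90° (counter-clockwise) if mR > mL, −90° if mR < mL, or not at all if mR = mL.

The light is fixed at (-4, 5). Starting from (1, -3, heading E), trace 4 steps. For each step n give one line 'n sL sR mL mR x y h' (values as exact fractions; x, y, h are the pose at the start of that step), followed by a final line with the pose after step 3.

n=0: pose=(1,-3,E); sL=100/37, sR=20/17; mL=50/37, mR=-960/629; mL+mR=-110/629 → advance -1; mR−mL=-1810/629 → turn -1·90°
n=1: pose=(0,-3,S); sL=200/149, sR=200/101; mL=100/149, mR=9600/15049; mL+mR=19700/15049 → advance +1; mR−mL=-500/15049 → turn -1·90°
n=2: pose=(0,-4,W); sL=50/37, sR=5; mL=25/37, mR=135/37; mL+mR=160/37 → advance +1; mR−mL=110/37 → turn +1·90°
n=3: pose=(-1,-4,S); sL=200/157, sR=200/121; mL=100/157, mR=7200/18997; mL+mR=19300/18997 → advance +1; mR−mL=-4900/18997 → turn -1·90°

0 100/37 20/17 50/37 -960/629 1 -3 E
1 200/149 200/101 100/149 9600/15049 0 -3 S
2 50/37 5 25/37 135/37 0 -4 W
3 200/157 200/121 100/157 7200/18997 -1 -4 S
final -1 -5 W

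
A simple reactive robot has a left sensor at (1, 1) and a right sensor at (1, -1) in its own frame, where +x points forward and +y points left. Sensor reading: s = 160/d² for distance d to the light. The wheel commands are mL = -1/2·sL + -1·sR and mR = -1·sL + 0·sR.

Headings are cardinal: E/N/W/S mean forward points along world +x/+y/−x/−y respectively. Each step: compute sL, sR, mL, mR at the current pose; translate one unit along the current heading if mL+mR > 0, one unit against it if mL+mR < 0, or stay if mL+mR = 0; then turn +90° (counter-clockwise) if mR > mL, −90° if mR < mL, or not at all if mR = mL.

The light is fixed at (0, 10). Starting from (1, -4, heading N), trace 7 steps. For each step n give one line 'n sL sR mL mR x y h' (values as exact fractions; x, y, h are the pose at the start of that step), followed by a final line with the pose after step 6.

n=0: pose=(1,-4,N); sL=160/169, sR=160/173; mL=-40880/29237, mR=-160/169; mL+mR=-68560/29237 → advance -1; mR−mL=13200/29237 → turn +1·90°
n=1: pose=(1,-5,W); sL=5/8, sR=40/49; mL=-885/784, mR=-5/8; mL+mR=-1375/784 → advance -1; mR−mL=395/784 → turn +1·90°
n=2: pose=(2,-5,S); sL=32/53, sR=160/257; mL=-12592/13621, mR=-32/53; mL+mR=-20816/13621 → advance -1; mR−mL=4368/13621 → turn +1·90°
n=3: pose=(2,-4,E); sL=80/89, sR=80/117; mL=-11800/10413, mR=-80/89; mL+mR=-21160/10413 → advance -1; mR−mL=2440/10413 → turn +1·90°
n=4: pose=(1,-4,N); sL=160/169, sR=160/173; mL=-40880/29237, mR=-160/169; mL+mR=-68560/29237 → advance -1; mR−mL=13200/29237 → turn +1·90°
n=5: pose=(1,-5,W); sL=5/8, sR=40/49; mL=-885/784, mR=-5/8; mL+mR=-1375/784 → advance -1; mR−mL=395/784 → turn +1·90°
n=6: pose=(2,-5,S); sL=32/53, sR=160/257; mL=-12592/13621, mR=-32/53; mL+mR=-20816/13621 → advance -1; mR−mL=4368/13621 → turn +1·90°

0 160/169 160/173 -40880/29237 -160/169 1 -4 N
1 5/8 40/49 -885/784 -5/8 1 -5 W
2 32/53 160/257 -12592/13621 -32/53 2 -5 S
3 80/89 80/117 -11800/10413 -80/89 2 -4 E
4 160/169 160/173 -40880/29237 -160/169 1 -4 N
5 5/8 40/49 -885/784 -5/8 1 -5 W
6 32/53 160/257 -12592/13621 -32/53 2 -5 S
final 2 -4 E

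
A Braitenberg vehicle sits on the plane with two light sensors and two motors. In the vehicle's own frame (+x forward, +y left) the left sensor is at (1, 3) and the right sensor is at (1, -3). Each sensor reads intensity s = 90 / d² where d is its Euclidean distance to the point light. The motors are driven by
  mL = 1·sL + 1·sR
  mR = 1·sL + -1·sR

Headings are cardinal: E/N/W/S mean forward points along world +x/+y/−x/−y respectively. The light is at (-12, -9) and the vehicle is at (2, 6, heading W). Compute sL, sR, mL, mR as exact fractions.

left sensor world pos  = (1, 3); dL² = 313
right sensor world pos = (1, 9); dR² = 493
sL = 90/313 = 90/313
sR = 90/493 = 90/493
mL = 1·sL + 1·sR = 72540/154309
mR = 1·sL + -1·sR = 16200/154309

90/313 90/493 72540/154309 16200/154309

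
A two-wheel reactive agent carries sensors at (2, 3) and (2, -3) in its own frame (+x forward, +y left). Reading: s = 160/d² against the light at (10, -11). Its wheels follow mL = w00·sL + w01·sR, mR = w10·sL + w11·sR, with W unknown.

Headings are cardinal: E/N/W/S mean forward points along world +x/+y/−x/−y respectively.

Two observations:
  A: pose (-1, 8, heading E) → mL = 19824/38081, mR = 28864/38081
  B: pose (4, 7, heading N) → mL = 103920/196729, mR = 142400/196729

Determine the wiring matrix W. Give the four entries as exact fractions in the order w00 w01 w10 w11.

obs A: pose=(-1,8,E) → sL=32/113, sR=160/337, mL=19824/38081, mR=28864/38081
obs B: pose=(4,7,N) → sL=160/481, sR=160/409, mL=103920/196729, mR=142400/196729
sensor matrix S = [[32/113, 160/337], [160/481, 160/409]]; det S = -353218560/7491637049
solve [mL_A; mL_B] = S·[w00; w01] and [mR_A; mR_B] = S·[w10; w11]:
  w00 = 1, w01 = 1/2, w10 = 1, w11 = 1

1 1/2 1 1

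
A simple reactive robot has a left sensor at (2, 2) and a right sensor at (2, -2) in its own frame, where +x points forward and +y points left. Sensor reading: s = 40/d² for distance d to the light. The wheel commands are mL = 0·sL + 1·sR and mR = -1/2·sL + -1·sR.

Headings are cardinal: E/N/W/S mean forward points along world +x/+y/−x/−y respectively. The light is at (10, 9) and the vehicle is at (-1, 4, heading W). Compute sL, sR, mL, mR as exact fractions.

left sensor world pos  = (-3, 2); dL² = 218
right sensor world pos = (-3, 6); dR² = 178
sL = 40/218 = 20/109
sR = 40/178 = 20/89
mL = 0·sL + 1·sR = 20/89
mR = -1/2·sL + -1·sR = -3070/9701

20/109 20/89 20/89 -3070/9701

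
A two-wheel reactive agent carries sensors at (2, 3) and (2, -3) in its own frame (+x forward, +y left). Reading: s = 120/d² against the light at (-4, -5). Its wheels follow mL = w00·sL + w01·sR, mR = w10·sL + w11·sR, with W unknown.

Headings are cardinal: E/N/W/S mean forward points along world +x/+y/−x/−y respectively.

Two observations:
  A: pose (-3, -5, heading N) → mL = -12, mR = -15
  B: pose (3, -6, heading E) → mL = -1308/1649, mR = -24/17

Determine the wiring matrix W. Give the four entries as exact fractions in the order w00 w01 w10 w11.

-1 1/2 -1 0

obs A: pose=(-3,-5,N) → sL=15, sR=6, mL=-12, mR=-15
obs B: pose=(3,-6,E) → sL=24/17, sR=120/97, mL=-1308/1649, mR=-24/17
sensor matrix S = [[15, 6], [24/17, 120/97]]; det S = 16632/1649
solve [mL_A; mL_B] = S·[w00; w01] and [mR_A; mR_B] = S·[w10; w11]:
  w00 = -1, w01 = 1/2, w10 = -1, w11 = 0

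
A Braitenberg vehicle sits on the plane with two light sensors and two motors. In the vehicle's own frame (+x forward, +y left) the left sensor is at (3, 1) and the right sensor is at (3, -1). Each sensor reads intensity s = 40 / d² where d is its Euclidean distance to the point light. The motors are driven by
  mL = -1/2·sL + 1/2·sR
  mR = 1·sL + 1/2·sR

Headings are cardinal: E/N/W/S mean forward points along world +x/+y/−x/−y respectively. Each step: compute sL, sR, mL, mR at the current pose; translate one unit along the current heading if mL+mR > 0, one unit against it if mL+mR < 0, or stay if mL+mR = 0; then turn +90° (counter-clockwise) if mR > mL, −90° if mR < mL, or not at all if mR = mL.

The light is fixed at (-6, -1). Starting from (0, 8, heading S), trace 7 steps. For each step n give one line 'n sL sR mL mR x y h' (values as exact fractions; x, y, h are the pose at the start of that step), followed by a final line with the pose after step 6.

0 8/17 40/61 96/1037 828/1037 0 8 S
1 20/81 4/13 32/1053 422/1053 0 7 E
2 40/157 8/37 -112/5809 2108/5809 1 7 N
3 1/2 10/29 -9/116 39/58 1 8 W
4 8/17 40/61 96/1037 828/1037 0 8 S
5 20/81 4/13 32/1053 422/1053 0 7 E
6 40/157 8/37 -112/5809 2108/5809 1 7 N
final 1 8 W

n=0: pose=(0,8,S); sL=8/17, sR=40/61; mL=96/1037, mR=828/1037; mL+mR=924/1037 → advance +1; mR−mL=12/17 → turn +1·90°
n=1: pose=(0,7,E); sL=20/81, sR=4/13; mL=32/1053, mR=422/1053; mL+mR=454/1053 → advance +1; mR−mL=10/27 → turn +1·90°
n=2: pose=(1,7,N); sL=40/157, sR=8/37; mL=-112/5809, mR=2108/5809; mL+mR=1996/5809 → advance +1; mR−mL=60/157 → turn +1·90°
n=3: pose=(1,8,W); sL=1/2, sR=10/29; mL=-9/116, mR=39/58; mL+mR=69/116 → advance +1; mR−mL=3/4 → turn +1·90°
n=4: pose=(0,8,S); sL=8/17, sR=40/61; mL=96/1037, mR=828/1037; mL+mR=924/1037 → advance +1; mR−mL=12/17 → turn +1·90°
n=5: pose=(0,7,E); sL=20/81, sR=4/13; mL=32/1053, mR=422/1053; mL+mR=454/1053 → advance +1; mR−mL=10/27 → turn +1·90°
n=6: pose=(1,7,N); sL=40/157, sR=8/37; mL=-112/5809, mR=2108/5809; mL+mR=1996/5809 → advance +1; mR−mL=60/157 → turn +1·90°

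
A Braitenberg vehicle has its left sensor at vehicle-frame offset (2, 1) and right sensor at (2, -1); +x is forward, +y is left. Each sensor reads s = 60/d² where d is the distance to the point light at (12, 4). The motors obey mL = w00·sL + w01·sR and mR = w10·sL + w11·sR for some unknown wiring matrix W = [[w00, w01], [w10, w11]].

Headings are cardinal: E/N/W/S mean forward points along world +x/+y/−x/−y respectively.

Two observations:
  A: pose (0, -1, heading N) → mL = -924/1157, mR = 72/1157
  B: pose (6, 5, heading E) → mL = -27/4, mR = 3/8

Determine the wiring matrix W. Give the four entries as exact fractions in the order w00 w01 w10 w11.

-1 -1 -1/2 1/2

obs A: pose=(0,-1,N) → sL=30/89, sR=6/13, mL=-924/1157, mR=72/1157
obs B: pose=(6,5,E) → sL=3, sR=15/4, mL=-27/4, mR=3/8
sensor matrix S = [[30/89, 6/13], [3, 15/4]]; det S = -279/2314
solve [mL_A; mL_B] = S·[w00; w01] and [mR_A; mR_B] = S·[w10; w11]:
  w00 = -1, w01 = -1, w10 = -1/2, w11 = 1/2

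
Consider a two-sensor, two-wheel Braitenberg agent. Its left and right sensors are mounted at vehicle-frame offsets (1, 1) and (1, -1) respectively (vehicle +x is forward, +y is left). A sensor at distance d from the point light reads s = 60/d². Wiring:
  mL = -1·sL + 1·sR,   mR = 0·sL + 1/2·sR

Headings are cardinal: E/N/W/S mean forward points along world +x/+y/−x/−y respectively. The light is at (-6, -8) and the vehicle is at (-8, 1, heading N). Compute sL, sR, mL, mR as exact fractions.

60/109 60/101 480/11009 30/101

left sensor world pos  = (-9, 2); dL² = 109
right sensor world pos = (-7, 2); dR² = 101
sL = 60/109 = 60/109
sR = 60/101 = 60/101
mL = -1·sL + 1·sR = 480/11009
mR = 0·sL + 1/2·sR = 30/101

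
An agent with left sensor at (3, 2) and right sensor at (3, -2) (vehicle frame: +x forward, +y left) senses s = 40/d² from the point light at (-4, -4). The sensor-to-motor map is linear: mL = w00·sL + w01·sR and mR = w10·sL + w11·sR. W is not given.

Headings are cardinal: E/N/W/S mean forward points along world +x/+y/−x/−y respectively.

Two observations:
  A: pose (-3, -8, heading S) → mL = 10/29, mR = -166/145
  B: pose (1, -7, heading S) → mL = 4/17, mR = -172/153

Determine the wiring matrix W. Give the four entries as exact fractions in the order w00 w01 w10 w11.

1/2 0 -1/2 -1

obs A: pose=(-3,-8,S) → sL=20/29, sR=4/5, mL=10/29, mR=-166/145
obs B: pose=(1,-7,S) → sL=8/17, sR=8/9, mL=4/17, mR=-172/153
sensor matrix S = [[20/29, 4/5], [8/17, 8/9]]; det S = 5248/22185
solve [mL_A; mL_B] = S·[w00; w01] and [mR_A; mR_B] = S·[w10; w11]:
  w00 = 1/2, w01 = 0, w10 = -1/2, w11 = -1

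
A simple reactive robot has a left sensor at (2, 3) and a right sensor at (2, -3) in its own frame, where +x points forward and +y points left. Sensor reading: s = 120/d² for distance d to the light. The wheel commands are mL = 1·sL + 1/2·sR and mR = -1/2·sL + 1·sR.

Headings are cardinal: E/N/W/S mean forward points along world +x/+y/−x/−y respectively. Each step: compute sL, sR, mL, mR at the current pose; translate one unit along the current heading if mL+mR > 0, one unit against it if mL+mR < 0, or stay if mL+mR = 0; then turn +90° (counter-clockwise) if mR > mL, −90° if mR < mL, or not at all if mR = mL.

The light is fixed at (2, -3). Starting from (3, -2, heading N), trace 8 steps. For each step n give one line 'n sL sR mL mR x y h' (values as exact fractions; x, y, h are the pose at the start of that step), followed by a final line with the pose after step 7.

0 120/13 24/5 756/65 12/65 3 -2 N
1 60/17 12 162/17 174/17 3 -1 E
2 120/17 120/41 5940/697 -420/697 4 -1 N
3 30/13 15/2 315/52 165/26 4 0 E
4 24/5 120/61 1764/305 -132/305 5 0 N
5 60/37 60/13 1890/481 1830/481 5 1 E
6 120/53 24 756/53 1212/53 6 1 S
7 5/3 10/3 10/3 5/2 6 0 E
final 7 0 S

n=0: pose=(3,-2,N); sL=120/13, sR=24/5; mL=756/65, mR=12/65; mL+mR=768/65 → advance +1; mR−mL=-744/65 → turn -1·90°
n=1: pose=(3,-1,E); sL=60/17, sR=12; mL=162/17, mR=174/17; mL+mR=336/17 → advance +1; mR−mL=12/17 → turn +1·90°
n=2: pose=(4,-1,N); sL=120/17, sR=120/41; mL=5940/697, mR=-420/697; mL+mR=5520/697 → advance +1; mR−mL=-6360/697 → turn -1·90°
n=3: pose=(4,0,E); sL=30/13, sR=15/2; mL=315/52, mR=165/26; mL+mR=645/52 → advance +1; mR−mL=15/52 → turn +1·90°
n=4: pose=(5,0,N); sL=24/5, sR=120/61; mL=1764/305, mR=-132/305; mL+mR=1632/305 → advance +1; mR−mL=-1896/305 → turn -1·90°
n=5: pose=(5,1,E); sL=60/37, sR=60/13; mL=1890/481, mR=1830/481; mL+mR=3720/481 → advance +1; mR−mL=-60/481 → turn -1·90°
n=6: pose=(6,1,S); sL=120/53, sR=24; mL=756/53, mR=1212/53; mL+mR=1968/53 → advance +1; mR−mL=456/53 → turn +1·90°
n=7: pose=(6,0,E); sL=5/3, sR=10/3; mL=10/3, mR=5/2; mL+mR=35/6 → advance +1; mR−mL=-5/6 → turn -1·90°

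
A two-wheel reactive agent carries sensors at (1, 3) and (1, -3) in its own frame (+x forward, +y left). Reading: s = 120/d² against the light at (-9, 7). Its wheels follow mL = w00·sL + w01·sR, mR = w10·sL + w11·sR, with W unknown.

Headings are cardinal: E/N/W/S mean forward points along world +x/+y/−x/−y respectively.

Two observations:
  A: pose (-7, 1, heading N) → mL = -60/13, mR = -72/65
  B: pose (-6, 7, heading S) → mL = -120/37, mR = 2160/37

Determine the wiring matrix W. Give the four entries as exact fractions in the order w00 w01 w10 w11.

-1 0 -1/2 1/2

obs A: pose=(-7,1,N) → sL=60/13, sR=12/5, mL=-60/13, mR=-72/65
obs B: pose=(-6,7,S) → sL=120/37, sR=120, mL=-120/37, mR=2160/37
sensor matrix S = [[60/13, 12/5], [120/37, 120]]; det S = 262656/481
solve [mL_A; mL_B] = S·[w00; w01] and [mR_A; mR_B] = S·[w10; w11]:
  w00 = -1, w01 = 0, w10 = -1/2, w11 = 1/2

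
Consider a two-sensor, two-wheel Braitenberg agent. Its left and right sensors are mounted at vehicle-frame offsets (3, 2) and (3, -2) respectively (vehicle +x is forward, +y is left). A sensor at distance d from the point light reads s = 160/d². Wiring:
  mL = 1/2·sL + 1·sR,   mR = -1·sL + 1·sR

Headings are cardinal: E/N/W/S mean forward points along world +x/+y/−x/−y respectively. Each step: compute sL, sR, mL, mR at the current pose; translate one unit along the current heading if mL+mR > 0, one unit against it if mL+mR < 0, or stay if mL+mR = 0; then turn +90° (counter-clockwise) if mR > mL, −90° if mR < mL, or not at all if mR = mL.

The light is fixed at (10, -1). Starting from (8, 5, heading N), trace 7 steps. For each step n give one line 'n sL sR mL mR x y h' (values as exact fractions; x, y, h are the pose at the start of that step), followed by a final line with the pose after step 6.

n=0: pose=(8,5,N); sL=160/97, sR=160/81; mL=22000/7857, mR=2560/7857; mL+mR=24560/7857 → advance +1; mR−mL=-240/97 → turn -1·90°
n=1: pose=(8,6,E); sL=80/41, sR=80/13; mL=3800/533, mR=2240/533; mL+mR=6040/533 → advance +1; mR−mL=-120/41 → turn -1·90°
n=2: pose=(9,6,S); sL=160/17, sR=32/5; mL=944/85, mR=-256/85; mL+mR=688/85 → advance +1; mR−mL=-240/17 → turn -1·90°
n=3: pose=(9,5,W); sL=5, sR=2; mL=9/2, mR=-3; mL+mR=3/2 → advance +1; mR−mL=-15/2 → turn -1·90°
n=4: pose=(8,5,N); sL=160/97, sR=160/81; mL=22000/7857, mR=2560/7857; mL+mR=24560/7857 → advance +1; mR−mL=-240/97 → turn -1·90°
n=5: pose=(8,6,E); sL=80/41, sR=80/13; mL=3800/533, mR=2240/533; mL+mR=6040/533 → advance +1; mR−mL=-120/41 → turn -1·90°
n=6: pose=(9,6,S); sL=160/17, sR=32/5; mL=944/85, mR=-256/85; mL+mR=688/85 → advance +1; mR−mL=-240/17 → turn -1·90°

0 160/97 160/81 22000/7857 2560/7857 8 5 N
1 80/41 80/13 3800/533 2240/533 8 6 E
2 160/17 32/5 944/85 -256/85 9 6 S
3 5 2 9/2 -3 9 5 W
4 160/97 160/81 22000/7857 2560/7857 8 5 N
5 80/41 80/13 3800/533 2240/533 8 6 E
6 160/17 32/5 944/85 -256/85 9 6 S
final 9 5 W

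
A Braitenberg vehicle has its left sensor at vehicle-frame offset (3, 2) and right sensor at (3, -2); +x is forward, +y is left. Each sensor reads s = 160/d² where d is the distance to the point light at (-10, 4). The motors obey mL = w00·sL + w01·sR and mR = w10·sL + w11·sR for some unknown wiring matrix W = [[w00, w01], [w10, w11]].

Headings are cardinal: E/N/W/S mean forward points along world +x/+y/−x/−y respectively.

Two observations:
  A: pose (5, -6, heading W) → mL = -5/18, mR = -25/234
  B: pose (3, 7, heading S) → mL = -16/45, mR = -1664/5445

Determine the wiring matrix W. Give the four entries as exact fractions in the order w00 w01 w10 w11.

obs A: pose=(5,-6,W) → sL=5/9, sR=10/13, mL=-5/18, mR=-25/234
obs B: pose=(3,7,S) → sL=32/45, sR=160/121, mL=-16/45, mR=-1664/5445
sensor matrix S = [[5/9, 10/13], [32/45, 160/121]]; det S = 2656/14157
solve [mL_A; mL_B] = S·[w00; w01] and [mR_A; mR_B] = S·[w10; w11]:
  w00 = -1/2, w01 = 0, w10 = 1/2, w11 = -1/2

-1/2 0 1/2 -1/2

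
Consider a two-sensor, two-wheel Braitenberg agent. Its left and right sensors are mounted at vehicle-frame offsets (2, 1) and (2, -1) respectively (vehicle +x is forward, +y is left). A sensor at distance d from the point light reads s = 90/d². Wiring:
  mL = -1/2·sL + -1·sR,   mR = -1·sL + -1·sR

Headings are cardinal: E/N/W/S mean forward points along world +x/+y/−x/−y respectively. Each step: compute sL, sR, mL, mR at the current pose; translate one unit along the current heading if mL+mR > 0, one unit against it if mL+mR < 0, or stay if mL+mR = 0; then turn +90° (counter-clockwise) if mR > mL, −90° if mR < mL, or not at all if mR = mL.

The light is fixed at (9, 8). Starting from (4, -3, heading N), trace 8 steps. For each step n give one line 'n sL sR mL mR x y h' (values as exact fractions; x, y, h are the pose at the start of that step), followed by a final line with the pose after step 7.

n=0: pose=(4,-3,N); sL=10/13, sR=90/97; mL=-1655/1261, mR=-2140/1261; mL+mR=-3795/1261 → advance -1; mR−mL=-5/13 → turn -1·90°
n=1: pose=(4,-4,E); sL=9/13, sR=45/89; mL=-1971/2314, mR=-1386/1157; mL+mR=-4743/2314 → advance -1; mR−mL=-9/26 → turn -1·90°
n=2: pose=(3,-4,S); sL=90/221, sR=18/49; mL=-6183/10829, mR=-8388/10829; mL+mR=-14571/10829 → advance -1; mR−mL=-45/221 → turn -1·90°
n=3: pose=(3,-3,W); sL=45/104, sR=45/82; mL=-6525/8528, mR=-4185/4264; mL+mR=-14895/8528 → advance -1; mR−mL=-45/208 → turn -1·90°
n=4: pose=(4,-3,N); sL=10/13, sR=90/97; mL=-1655/1261, mR=-2140/1261; mL+mR=-3795/1261 → advance -1; mR−mL=-5/13 → turn -1·90°
n=5: pose=(4,-4,E); sL=9/13, sR=45/89; mL=-1971/2314, mR=-1386/1157; mL+mR=-4743/2314 → advance -1; mR−mL=-9/26 → turn -1·90°
n=6: pose=(3,-4,S); sL=90/221, sR=18/49; mL=-6183/10829, mR=-8388/10829; mL+mR=-14571/10829 → advance -1; mR−mL=-45/221 → turn -1·90°
n=7: pose=(3,-3,W); sL=45/104, sR=45/82; mL=-6525/8528, mR=-4185/4264; mL+mR=-14895/8528 → advance -1; mR−mL=-45/208 → turn -1·90°

0 10/13 90/97 -1655/1261 -2140/1261 4 -3 N
1 9/13 45/89 -1971/2314 -1386/1157 4 -4 E
2 90/221 18/49 -6183/10829 -8388/10829 3 -4 S
3 45/104 45/82 -6525/8528 -4185/4264 3 -3 W
4 10/13 90/97 -1655/1261 -2140/1261 4 -3 N
5 9/13 45/89 -1971/2314 -1386/1157 4 -4 E
6 90/221 18/49 -6183/10829 -8388/10829 3 -4 S
7 45/104 45/82 -6525/8528 -4185/4264 3 -3 W
final 4 -3 N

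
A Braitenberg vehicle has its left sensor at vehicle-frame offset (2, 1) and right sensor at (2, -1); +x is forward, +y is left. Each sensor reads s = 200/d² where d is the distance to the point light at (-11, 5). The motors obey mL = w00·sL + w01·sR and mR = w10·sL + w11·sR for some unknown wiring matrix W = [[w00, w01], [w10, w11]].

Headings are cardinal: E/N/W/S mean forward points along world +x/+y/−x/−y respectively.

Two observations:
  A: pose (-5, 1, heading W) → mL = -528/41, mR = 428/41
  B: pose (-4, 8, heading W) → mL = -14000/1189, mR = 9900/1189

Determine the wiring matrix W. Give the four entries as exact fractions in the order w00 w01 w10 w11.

-1 -1 1/2 1

obs A: pose=(-5,1,W) → sL=200/41, sR=8, mL=-528/41, mR=428/41
obs B: pose=(-4,8,W) → sL=200/29, sR=200/41, mL=-14000/1189, mR=9900/1189
sensor matrix S = [[200/41, 8], [200/29, 200/41]]; det S = -1529600/48749
solve [mL_A; mL_B] = S·[w00; w01] and [mR_A; mR_B] = S·[w10; w11]:
  w00 = -1, w01 = -1, w10 = 1/2, w11 = 1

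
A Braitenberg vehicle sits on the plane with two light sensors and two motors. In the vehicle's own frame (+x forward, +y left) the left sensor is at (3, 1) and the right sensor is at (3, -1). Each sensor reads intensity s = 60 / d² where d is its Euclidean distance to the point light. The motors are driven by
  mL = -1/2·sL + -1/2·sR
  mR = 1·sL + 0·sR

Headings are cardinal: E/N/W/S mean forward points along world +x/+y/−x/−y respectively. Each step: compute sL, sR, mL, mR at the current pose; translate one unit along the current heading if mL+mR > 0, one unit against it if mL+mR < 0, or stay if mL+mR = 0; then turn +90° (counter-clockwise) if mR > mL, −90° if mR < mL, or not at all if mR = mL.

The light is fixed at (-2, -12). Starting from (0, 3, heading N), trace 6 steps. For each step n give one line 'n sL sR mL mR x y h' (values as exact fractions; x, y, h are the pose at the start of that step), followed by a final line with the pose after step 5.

0 12/65 20/111 -1316/7215 12/65 0 3 N
1 30/113 6/29 -774/3277 30/113 0 4 W
2 60/173 60/169 -10260/29237 60/173 -1 4 S
3 3/17 15/68 -27/136 3/17 -1 5 E
4 60/401 60/401 -60/401 60/401 -2 5 N
5 12/53 20/111 -1196/5883 12/53 -2 5 W
final -3 5 S

n=0: pose=(0,3,N); sL=12/65, sR=20/111; mL=-1316/7215, mR=12/65; mL+mR=16/7215 → advance +1; mR−mL=2648/7215 → turn +1·90°
n=1: pose=(0,4,W); sL=30/113, sR=6/29; mL=-774/3277, mR=30/113; mL+mR=96/3277 → advance +1; mR−mL=1644/3277 → turn +1·90°
n=2: pose=(-1,4,S); sL=60/173, sR=60/169; mL=-10260/29237, mR=60/173; mL+mR=-120/29237 → advance -1; mR−mL=20400/29237 → turn +1·90°
n=3: pose=(-1,5,E); sL=3/17, sR=15/68; mL=-27/136, mR=3/17; mL+mR=-3/136 → advance -1; mR−mL=3/8 → turn +1·90°
n=4: pose=(-2,5,N); sL=60/401, sR=60/401; mL=-60/401, mR=60/401; mL+mR=0 → advance +0; mR−mL=120/401 → turn +1·90°
n=5: pose=(-2,5,W); sL=12/53, sR=20/111; mL=-1196/5883, mR=12/53; mL+mR=136/5883 → advance +1; mR−mL=2528/5883 → turn +1·90°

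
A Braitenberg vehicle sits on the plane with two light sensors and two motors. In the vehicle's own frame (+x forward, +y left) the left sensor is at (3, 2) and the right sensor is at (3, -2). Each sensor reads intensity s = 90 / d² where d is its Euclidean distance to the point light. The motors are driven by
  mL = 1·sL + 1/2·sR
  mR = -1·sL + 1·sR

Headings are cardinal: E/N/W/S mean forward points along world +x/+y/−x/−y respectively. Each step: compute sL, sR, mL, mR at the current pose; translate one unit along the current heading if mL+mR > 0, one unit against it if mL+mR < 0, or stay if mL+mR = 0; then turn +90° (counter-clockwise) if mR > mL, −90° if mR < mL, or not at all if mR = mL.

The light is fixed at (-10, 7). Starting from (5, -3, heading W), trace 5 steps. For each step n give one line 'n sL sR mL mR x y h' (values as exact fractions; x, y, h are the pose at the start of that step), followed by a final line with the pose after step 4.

n=0: pose=(5,-3,W); sL=5/16, sR=45/104; mL=55/104, mR=25/208; mL+mR=135/208 → advance +1; mR−mL=-85/208 → turn -1·90°
n=1: pose=(4,-3,N); sL=90/193, sR=18/61; mL=7227/11773, mR=-2016/11773; mL+mR=27/61 → advance +1; mR−mL=-9243/11773 → turn -1·90°
n=2: pose=(4,-2,E); sL=45/169, sR=9/41; mL=5211/13858, mR=-324/6929; mL+mR=27/82 → advance +1; mR−mL=-5859/13858 → turn -1·90°
n=3: pose=(5,-2,S); sL=90/433, sR=90/313; mL=47655/135529, mR=10800/135529; mL+mR=135/313 → advance +1; mR−mL=-36855/135529 → turn -1·90°
n=4: pose=(5,-3,W); sL=5/16, sR=45/104; mL=55/104, mR=25/208; mL+mR=135/208 → advance +1; mR−mL=-85/208 → turn -1·90°

0 5/16 45/104 55/104 25/208 5 -3 W
1 90/193 18/61 7227/11773 -2016/11773 4 -3 N
2 45/169 9/41 5211/13858 -324/6929 4 -2 E
3 90/433 90/313 47655/135529 10800/135529 5 -2 S
4 5/16 45/104 55/104 25/208 5 -3 W
final 4 -3 N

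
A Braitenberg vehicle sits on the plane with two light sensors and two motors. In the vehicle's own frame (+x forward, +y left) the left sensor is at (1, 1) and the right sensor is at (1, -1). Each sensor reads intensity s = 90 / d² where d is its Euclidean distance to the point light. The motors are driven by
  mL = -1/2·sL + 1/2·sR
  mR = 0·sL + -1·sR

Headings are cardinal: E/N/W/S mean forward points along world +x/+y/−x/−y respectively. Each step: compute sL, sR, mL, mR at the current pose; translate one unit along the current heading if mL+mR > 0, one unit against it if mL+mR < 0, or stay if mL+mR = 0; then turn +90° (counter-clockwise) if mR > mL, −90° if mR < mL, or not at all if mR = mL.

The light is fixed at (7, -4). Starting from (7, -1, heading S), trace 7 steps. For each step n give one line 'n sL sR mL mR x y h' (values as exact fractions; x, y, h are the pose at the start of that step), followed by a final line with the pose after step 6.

0 18 18 0 -18 7 -1 S
1 9 45/13 -36/13 -45/13 7 0 W
2 18/5 90/29 -36/145 -90/29 8 0 N
3 9/2 45/4 27/8 -45/4 8 -1 E
4 18 18 0 -18 7 -1 S
5 9 45/13 -36/13 -45/13 7 0 W
6 18/5 90/29 -36/145 -90/29 8 0 N
final 8 -1 E

n=0: pose=(7,-1,S); sL=18, sR=18; mL=0, mR=-18; mL+mR=-18 → advance -1; mR−mL=-18 → turn -1·90°
n=1: pose=(7,0,W); sL=9, sR=45/13; mL=-36/13, mR=-45/13; mL+mR=-81/13 → advance -1; mR−mL=-9/13 → turn -1·90°
n=2: pose=(8,0,N); sL=18/5, sR=90/29; mL=-36/145, mR=-90/29; mL+mR=-486/145 → advance -1; mR−mL=-414/145 → turn -1·90°
n=3: pose=(8,-1,E); sL=9/2, sR=45/4; mL=27/8, mR=-45/4; mL+mR=-63/8 → advance -1; mR−mL=-117/8 → turn -1·90°
n=4: pose=(7,-1,S); sL=18, sR=18; mL=0, mR=-18; mL+mR=-18 → advance -1; mR−mL=-18 → turn -1·90°
n=5: pose=(7,0,W); sL=9, sR=45/13; mL=-36/13, mR=-45/13; mL+mR=-81/13 → advance -1; mR−mL=-9/13 → turn -1·90°
n=6: pose=(8,0,N); sL=18/5, sR=90/29; mL=-36/145, mR=-90/29; mL+mR=-486/145 → advance -1; mR−mL=-414/145 → turn -1·90°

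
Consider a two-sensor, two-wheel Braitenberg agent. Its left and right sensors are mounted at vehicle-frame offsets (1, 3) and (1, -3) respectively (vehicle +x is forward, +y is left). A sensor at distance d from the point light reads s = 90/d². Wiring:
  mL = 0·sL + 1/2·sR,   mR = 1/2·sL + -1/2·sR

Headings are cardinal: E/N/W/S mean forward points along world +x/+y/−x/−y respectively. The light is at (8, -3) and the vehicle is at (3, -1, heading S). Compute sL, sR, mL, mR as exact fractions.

left sensor world pos  = (6, -2); dL² = 5
right sensor world pos = (0, -2); dR² = 65
sL = 90/5 = 18
sR = 90/65 = 18/13
mL = 0·sL + 1/2·sR = 9/13
mR = 1/2·sL + -1/2·sR = 108/13

18 18/13 9/13 108/13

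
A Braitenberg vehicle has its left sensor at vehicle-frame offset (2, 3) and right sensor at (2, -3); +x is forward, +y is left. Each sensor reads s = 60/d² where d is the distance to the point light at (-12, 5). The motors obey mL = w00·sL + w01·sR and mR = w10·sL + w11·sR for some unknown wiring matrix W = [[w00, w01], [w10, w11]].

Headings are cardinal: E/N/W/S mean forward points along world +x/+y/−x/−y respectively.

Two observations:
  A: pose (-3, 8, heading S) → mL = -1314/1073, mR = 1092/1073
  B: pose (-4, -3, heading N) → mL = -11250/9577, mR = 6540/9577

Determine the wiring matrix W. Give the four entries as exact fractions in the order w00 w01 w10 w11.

obs A: pose=(-3,8,S) → sL=12/29, sR=60/37, mL=-1314/1073, mR=1092/1073
obs B: pose=(-4,-3,N) → sL=60/61, sR=60/157, mL=-11250/9577, mR=6540/9577
sensor matrix S = [[12/29, 60/37], [60/61, 60/157]]; det S = -14765760/10276121
solve [mL_A; mL_B] = S·[w00; w01] and [mR_A; mR_B] = S·[w10; w11]:
  w00 = -1, w01 = -1/2, w10 = 1/2, w11 = 1/2

-1 -1/2 1/2 1/2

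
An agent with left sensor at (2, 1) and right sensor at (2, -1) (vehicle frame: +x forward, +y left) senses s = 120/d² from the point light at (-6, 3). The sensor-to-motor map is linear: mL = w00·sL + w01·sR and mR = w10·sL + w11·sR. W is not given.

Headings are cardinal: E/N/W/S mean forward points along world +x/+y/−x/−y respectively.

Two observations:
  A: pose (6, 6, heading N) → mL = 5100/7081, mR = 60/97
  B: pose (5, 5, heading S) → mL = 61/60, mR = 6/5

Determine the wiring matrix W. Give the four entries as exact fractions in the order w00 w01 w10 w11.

1/2 1/2 0 1

obs A: pose=(6,6,N) → sL=60/73, sR=60/97, mL=5100/7081, mR=60/97
obs B: pose=(5,5,S) → sL=5/6, sR=6/5, mL=61/60, mR=6/5
sensor matrix S = [[60/73, 60/97], [5/6, 6/5]]; det S = 3334/7081
solve [mL_A; mL_B] = S·[w00; w01] and [mR_A; mR_B] = S·[w10; w11]:
  w00 = 1/2, w01 = 1/2, w10 = 0, w11 = 1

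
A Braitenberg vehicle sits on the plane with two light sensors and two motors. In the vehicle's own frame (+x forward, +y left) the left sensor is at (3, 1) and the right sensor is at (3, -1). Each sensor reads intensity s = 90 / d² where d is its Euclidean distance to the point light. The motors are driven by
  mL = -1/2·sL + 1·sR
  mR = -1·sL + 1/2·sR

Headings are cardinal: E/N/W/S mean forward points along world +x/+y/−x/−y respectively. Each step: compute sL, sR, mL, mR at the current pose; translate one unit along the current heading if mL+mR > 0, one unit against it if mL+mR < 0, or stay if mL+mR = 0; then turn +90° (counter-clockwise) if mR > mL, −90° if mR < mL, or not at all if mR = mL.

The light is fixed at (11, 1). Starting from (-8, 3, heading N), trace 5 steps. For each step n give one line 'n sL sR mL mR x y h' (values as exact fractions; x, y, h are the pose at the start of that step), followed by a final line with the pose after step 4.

n=0: pose=(-8,3,N); sL=18/85, sR=90/349; mL=4509/29665, mR=-2457/29665; mL+mR=2052/29665 → advance +1; mR−mL=-6966/29665 → turn -1·90°
n=1: pose=(-8,4,E); sL=45/136, sR=9/26; mL=639/3536, mR=-279/1768; mL+mR=81/3536 → advance +1; mR−mL=-1197/3536 → turn -1·90°
n=2: pose=(-7,4,S); sL=90/289, sR=90/361; mL=9765/104329, mR=-19485/104329; mL+mR=-9720/104329 → advance -1; mR−mL=-29250/104329 → turn -1·90°
n=3: pose=(-7,5,W); sL=1/5, sR=45/233; mL=217/2330, mR=-241/2330; mL+mR=-12/1165 → advance -1; mR−mL=-229/1165 → turn -1·90°
n=4: pose=(-6,5,N); sL=90/373, sR=18/61; mL=3969/22753, mR=-2133/22753; mL+mR=1836/22753 → advance +1; mR−mL=-6102/22753 → turn -1·90°

0 18/85 90/349 4509/29665 -2457/29665 -8 3 N
1 45/136 9/26 639/3536 -279/1768 -8 4 E
2 90/289 90/361 9765/104329 -19485/104329 -7 4 S
3 1/5 45/233 217/2330 -241/2330 -7 5 W
4 90/373 18/61 3969/22753 -2133/22753 -6 5 N
final -6 6 E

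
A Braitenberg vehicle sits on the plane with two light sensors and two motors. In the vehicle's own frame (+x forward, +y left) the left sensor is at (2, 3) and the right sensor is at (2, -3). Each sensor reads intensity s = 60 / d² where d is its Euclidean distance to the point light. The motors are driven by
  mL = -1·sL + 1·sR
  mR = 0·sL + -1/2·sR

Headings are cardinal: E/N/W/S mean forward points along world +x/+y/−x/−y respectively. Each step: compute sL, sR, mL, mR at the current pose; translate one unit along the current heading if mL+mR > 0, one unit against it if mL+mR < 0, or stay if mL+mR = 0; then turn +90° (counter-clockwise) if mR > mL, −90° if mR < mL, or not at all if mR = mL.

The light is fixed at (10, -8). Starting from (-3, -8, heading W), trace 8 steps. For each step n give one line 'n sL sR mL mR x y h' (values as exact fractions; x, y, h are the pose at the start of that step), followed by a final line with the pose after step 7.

n=0: pose=(-3,-8,W); sL=10/39, sR=10/39; mL=0, mR=-5/39; mL+mR=-5/39 → advance -1; mR−mL=-5/39 → turn -1·90°
n=1: pose=(-2,-8,N); sL=60/229, sR=12/17; mL=1728/3893, mR=-6/17; mL+mR=354/3893 → advance +1; mR−mL=-3102/3893 → turn -1·90°
n=2: pose=(-2,-7,E); sL=15/29, sR=15/26; mL=45/754, mR=-15/52; mL+mR=-345/1508 → advance -1; mR−mL=-525/1508 → turn -1·90°
n=3: pose=(-3,-7,S); sL=60/101, sR=60/257; mL=-9360/25957, mR=-30/257; mL+mR=-12390/25957 → advance -1; mR−mL=6330/25957 → turn +1·90°
n=4: pose=(-3,-6,E); sL=30/73, sR=30/61; mL=360/4453, mR=-15/61; mL+mR=-735/4453 → advance -1; mR−mL=-1455/4453 → turn -1·90°
n=5: pose=(-4,-6,S); sL=60/121, sR=60/289; mL=-10080/34969, mR=-30/289; mL+mR=-13710/34969 → advance -1; mR−mL=6450/34969 → turn +1·90°
n=6: pose=(-4,-5,E); sL=1/3, sR=5/12; mL=1/12, mR=-5/24; mL+mR=-1/8 → advance -1; mR−mL=-7/24 → turn -1·90°
n=7: pose=(-5,-5,S); sL=12/29, sR=12/65; mL=-432/1885, mR=-6/65; mL+mR=-606/1885 → advance -1; mR−mL=258/1885 → turn +1·90°

0 10/39 10/39 0 -5/39 -3 -8 W
1 60/229 12/17 1728/3893 -6/17 -2 -8 N
2 15/29 15/26 45/754 -15/52 -2 -7 E
3 60/101 60/257 -9360/25957 -30/257 -3 -7 S
4 30/73 30/61 360/4453 -15/61 -3 -6 E
5 60/121 60/289 -10080/34969 -30/289 -4 -6 S
6 1/3 5/12 1/12 -5/24 -4 -5 E
7 12/29 12/65 -432/1885 -6/65 -5 -5 S
final -5 -4 E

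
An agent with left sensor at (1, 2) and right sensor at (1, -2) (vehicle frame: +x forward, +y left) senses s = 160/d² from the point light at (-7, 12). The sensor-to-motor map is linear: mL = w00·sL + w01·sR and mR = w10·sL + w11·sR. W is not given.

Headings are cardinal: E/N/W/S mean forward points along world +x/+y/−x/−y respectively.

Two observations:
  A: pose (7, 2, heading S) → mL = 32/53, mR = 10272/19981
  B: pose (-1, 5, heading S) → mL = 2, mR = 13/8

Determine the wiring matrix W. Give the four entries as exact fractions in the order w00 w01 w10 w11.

obs A: pose=(7,2,S) → sL=160/377, sR=32/53, mL=32/53, mR=10272/19981
obs B: pose=(-1,5,S) → sL=5/4, sR=2, mL=2, mR=13/8
sensor matrix S = [[160/377, 32/53], [5/4, 2]]; det S = 1880/19981
solve [mL_A; mL_B] = S·[w00; w01] and [mR_A; mR_B] = S·[w10; w11]:
  w00 = 0, w01 = 1, w10 = 1/2, w11 = 1/2

0 1 1/2 1/2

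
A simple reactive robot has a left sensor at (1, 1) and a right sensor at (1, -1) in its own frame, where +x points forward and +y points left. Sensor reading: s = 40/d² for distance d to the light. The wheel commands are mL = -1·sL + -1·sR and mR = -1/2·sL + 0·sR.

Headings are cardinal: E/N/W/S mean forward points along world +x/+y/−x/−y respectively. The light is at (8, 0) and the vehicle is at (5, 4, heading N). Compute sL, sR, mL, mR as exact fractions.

40/41 40/29 -2800/1189 -20/41

left sensor world pos  = (4, 5); dL² = 41
right sensor world pos = (6, 5); dR² = 29
sL = 40/41 = 40/41
sR = 40/29 = 40/29
mL = -1·sL + -1·sR = -2800/1189
mR = -1/2·sL + 0·sR = -20/41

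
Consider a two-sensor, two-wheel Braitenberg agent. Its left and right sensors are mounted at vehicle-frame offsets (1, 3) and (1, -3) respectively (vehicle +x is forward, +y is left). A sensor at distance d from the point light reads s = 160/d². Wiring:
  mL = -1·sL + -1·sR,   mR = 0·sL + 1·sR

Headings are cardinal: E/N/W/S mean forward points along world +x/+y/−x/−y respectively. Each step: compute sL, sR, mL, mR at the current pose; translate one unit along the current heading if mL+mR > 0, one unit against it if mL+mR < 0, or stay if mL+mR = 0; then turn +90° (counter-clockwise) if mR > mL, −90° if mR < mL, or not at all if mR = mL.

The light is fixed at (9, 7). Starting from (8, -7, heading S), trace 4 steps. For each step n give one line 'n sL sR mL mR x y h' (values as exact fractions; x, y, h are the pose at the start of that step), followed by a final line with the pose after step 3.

0 160/229 160/241 -75200/55189 160/241 8 -7 S
1 8/5 5/8 -89/40 5/8 8 -6 E
2 160/169 32/29 -10048/4901 32/29 7 -6 N
3 80/149 16/13 -3424/1937 16/13 7 -7 W
final 8 -7 S

n=0: pose=(8,-7,S); sL=160/229, sR=160/241; mL=-75200/55189, mR=160/241; mL+mR=-160/229 → advance -1; mR−mL=111840/55189 → turn +1·90°
n=1: pose=(8,-6,E); sL=8/5, sR=5/8; mL=-89/40, mR=5/8; mL+mR=-8/5 → advance -1; mR−mL=57/20 → turn +1·90°
n=2: pose=(7,-6,N); sL=160/169, sR=32/29; mL=-10048/4901, mR=32/29; mL+mR=-160/169 → advance -1; mR−mL=15456/4901 → turn +1·90°
n=3: pose=(7,-7,W); sL=80/149, sR=16/13; mL=-3424/1937, mR=16/13; mL+mR=-80/149 → advance -1; mR−mL=5808/1937 → turn +1·90°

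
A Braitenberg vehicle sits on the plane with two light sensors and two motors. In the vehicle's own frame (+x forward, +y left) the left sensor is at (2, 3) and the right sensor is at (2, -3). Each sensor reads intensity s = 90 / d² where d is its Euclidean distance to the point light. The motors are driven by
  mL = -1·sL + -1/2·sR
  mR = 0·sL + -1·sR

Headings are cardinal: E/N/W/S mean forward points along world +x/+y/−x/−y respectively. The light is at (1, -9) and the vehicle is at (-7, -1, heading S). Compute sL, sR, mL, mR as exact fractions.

left sensor world pos  = (-4, -3); dL² = 61
right sensor world pos = (-10, -3); dR² = 157
sL = 90/61 = 90/61
sR = 90/157 = 90/157
mL = -1·sL + -1/2·sR = -16875/9577
mR = 0·sL + -1·sR = -90/157

90/61 90/157 -16875/9577 -90/157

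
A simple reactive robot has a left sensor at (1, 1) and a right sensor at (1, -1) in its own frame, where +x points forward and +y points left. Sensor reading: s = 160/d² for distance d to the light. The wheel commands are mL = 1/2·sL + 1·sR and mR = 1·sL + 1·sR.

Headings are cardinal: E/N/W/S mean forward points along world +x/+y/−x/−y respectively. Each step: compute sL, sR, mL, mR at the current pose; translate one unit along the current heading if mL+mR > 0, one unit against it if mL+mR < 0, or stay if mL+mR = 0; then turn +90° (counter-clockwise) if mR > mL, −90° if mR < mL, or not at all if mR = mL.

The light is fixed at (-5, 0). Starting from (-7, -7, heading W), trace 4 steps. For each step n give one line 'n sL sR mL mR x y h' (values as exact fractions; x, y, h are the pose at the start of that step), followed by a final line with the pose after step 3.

0 160/73 32/9 3056/657 3776/657 -7 -7 W
1 40/17 2 54/17 74/17 -8 -7 S
2 160/53 32/17 3056/901 4416/901 -8 -8 E
3 80/29 16/5 664/145 864/145 -7 -8 N
final -7 -7 W

n=0: pose=(-7,-7,W); sL=160/73, sR=32/9; mL=3056/657, mR=3776/657; mL+mR=6832/657 → advance +1; mR−mL=80/73 → turn +1·90°
n=1: pose=(-8,-7,S); sL=40/17, sR=2; mL=54/17, mR=74/17; mL+mR=128/17 → advance +1; mR−mL=20/17 → turn +1·90°
n=2: pose=(-8,-8,E); sL=160/53, sR=32/17; mL=3056/901, mR=4416/901; mL+mR=7472/901 → advance +1; mR−mL=80/53 → turn +1·90°
n=3: pose=(-7,-8,N); sL=80/29, sR=16/5; mL=664/145, mR=864/145; mL+mR=1528/145 → advance +1; mR−mL=40/29 → turn +1·90°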